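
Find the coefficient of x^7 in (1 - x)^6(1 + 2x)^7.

30

Coefficient of x^7 = Σ_{j} C(6,j)·(-1)^j·C(7,7-j)·2^(7-j) for j from 0 to 6.
= 128 + (-2688) + 10080 + (-11200) + 4200 + (-504) + 14 = 30.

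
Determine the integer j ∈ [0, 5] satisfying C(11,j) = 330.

4

C(11,j) increases on 0 ≤ j ≤ 5. C(11,3) = 165 and C(11,4) = 330, so j = 4.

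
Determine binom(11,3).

165

C(11,3) = (11·10·9) / 3! = 990 / 6 = 165.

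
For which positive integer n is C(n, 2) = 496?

n(n−1)/2 = 496 ⇒ n(n−1) = 992. Since 32·31 = 992, n = 32.

32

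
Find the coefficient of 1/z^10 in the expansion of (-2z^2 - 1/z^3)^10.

General term: C(10,j)·(-2z^2)^j·(-1/z^3)^(10-j), with z-exponent 2j − 3(10−j) = 5j − 30.
Set 5j − 30 = -10: j = 4.
C(10,4) = 210; (-2)^4 = 16; (-1)^6 = 1.
Coefficient = 210 · 16 · 1 = 3360.

3360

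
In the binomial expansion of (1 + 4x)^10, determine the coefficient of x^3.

7680

The general term is C(10,j)·(1)^j·(4x)^(10-j); the x^3 term has j = 7.
C(10,7) = 120.
Coefficient = C(10,7) · 4^3 = 120 · 64 = 7680.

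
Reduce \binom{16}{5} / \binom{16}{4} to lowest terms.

C(n,k+1)/C(n,k) = (n−k)/(k+1) = (16−4)/(4+1) = 12/5.

12/5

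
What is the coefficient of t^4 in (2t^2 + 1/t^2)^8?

1792

General term: C(8,j)·(2t^2)^j·(1/t^2)^(8-j), with t-exponent 2j − 2(8−j) = 4j − 16.
Set 4j − 16 = 4: j = 5.
C(8,5) = 56; 2^5 = 32; 1^3 = 1.
Coefficient = 56 · 32 · 1 = 1792.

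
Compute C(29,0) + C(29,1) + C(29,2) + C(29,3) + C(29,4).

27841

1 + 29 + 406 + 3654 + 23751 = 27841.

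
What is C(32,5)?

201376

C(32,5) = (32·31·30·29·28) / 5! = 24165120 / 120 = 201376.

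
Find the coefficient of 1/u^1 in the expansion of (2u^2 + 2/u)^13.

General term: C(13,j)·(2u^2)^j·(2/u)^(13-j), with u-exponent 2j − 1(13−j) = 3j − 13.
Set 3j − 13 = -1: j = 4.
C(13,4) = 715; 2^4 = 16; 2^9 = 512.
Coefficient = 715 · 16 · 512 = 5857280.

5857280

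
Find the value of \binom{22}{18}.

C(22,18) = C(22,4) by symmetry.
C(22,4) = (22·21·20·19) / 4! = 175560 / 24 = 7315.

7315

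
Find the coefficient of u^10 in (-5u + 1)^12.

644531250

The general term is C(12,j)·(-5u)^j·(1)^(12-j); the u^10 term has j = 10.
C(12,10) = 66.
Coefficient = C(12,10) · (-5)^10 = 66 · 9765625 = 644531250.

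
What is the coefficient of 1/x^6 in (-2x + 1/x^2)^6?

60

General term: C(6,j)·(-2x)^j·(1/x^2)^(6-j), with x-exponent 1j − 2(6−j) = 3j − 12.
Set 3j − 12 = -6: j = 2.
C(6,2) = 15; (-2)^2 = 4; 1^4 = 1.
Coefficient = 15 · 4 · 1 = 60.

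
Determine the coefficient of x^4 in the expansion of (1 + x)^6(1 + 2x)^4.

743

Coefficient of x^4 = Σ_{j} C(6,j)·1^j·C(4,4-j)·2^(4-j) for j from 0 to 4.
= 16 + 192 + 360 + 160 + 15 = 743.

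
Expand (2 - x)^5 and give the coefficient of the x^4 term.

The general term is C(5,j)·(2)^j·(-x)^(5-j); the x^4 term has j = 1.
C(5,1) = 5.
Coefficient = C(5,1) · 2^1 = 5 · 2 = 10.

10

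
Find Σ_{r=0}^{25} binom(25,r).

The entries of row 25 sum to 2^25 = 33554432.

33554432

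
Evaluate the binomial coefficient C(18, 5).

8568

C(18,5) = (18·17·16·15·14) / 5! = 1028160 / 120 = 8568.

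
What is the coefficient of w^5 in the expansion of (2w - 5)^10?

-25200000

The general term is C(10,j)·(2w)^j·(-5)^(10-j); the w^5 term has j = 5.
C(10,5) = 252.
Coefficient = C(10,5) · 2^5 · (-5)^5 = 252 · 32 · (-3125) = -25200000.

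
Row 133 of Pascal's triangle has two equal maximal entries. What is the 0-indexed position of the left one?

For odd n = 133, C(133,k) peaks at k = (n−1)/2 and (n+1)/2; the smaller is 66.

66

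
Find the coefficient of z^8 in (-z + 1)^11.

165

The general term is C(11,j)·(-z)^j·(1)^(11-j); the z^8 term has j = 8.
C(11,8) = 165.
Coefficient = C(11,8) = 165.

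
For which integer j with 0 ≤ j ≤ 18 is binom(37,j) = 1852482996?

12

C(37,j) increases on 0 ≤ j ≤ 18. C(37,11) = 854992152 and C(37,12) = 1852482996, so j = 12.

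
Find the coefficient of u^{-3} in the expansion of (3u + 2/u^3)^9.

General term: C(9,j)·(3u)^j·(2/u^3)^(9-j), with u-exponent 1j − 3(9−j) = 4j − 27.
Set 4j − 27 = -3: j = 6.
C(9,6) = 84; 3^6 = 729; 2^3 = 8.
Coefficient = 84 · 729 · 8 = 489888.

489888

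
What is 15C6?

5005

C(15,6) = (15·14·13·12·11·10) / 6! = 3603600 / 720 = 5005.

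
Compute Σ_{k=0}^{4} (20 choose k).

1 + 20 + 190 + 1140 + 4845 = 6196.

6196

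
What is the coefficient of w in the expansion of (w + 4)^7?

28672

The general term is C(7,j)·(w)^j·(4)^(7-j); the w^1 term has j = 1.
C(7,1) = 7.
Coefficient = C(7,1) · 4^6 = 7 · 4096 = 28672.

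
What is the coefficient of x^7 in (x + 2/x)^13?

2288

General term: C(13,j)·(x)^j·(2/x)^(13-j), with x-exponent 1j − 1(13−j) = 2j − 13.
Set 2j − 13 = 7: j = 10.
C(13,10) = 286; 1^10 = 1; 2^3 = 8.
Coefficient = 286 · 1 · 8 = 2288.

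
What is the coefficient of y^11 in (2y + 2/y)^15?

General term: C(15,j)·(2y)^j·(2/y)^(15-j), with y-exponent 1j − 1(15−j) = 2j − 15.
Set 2j − 15 = 11: j = 13.
C(15,13) = 105; 2^13 = 8192; 2^2 = 4.
Coefficient = 105 · 8192 · 4 = 3440640.

3440640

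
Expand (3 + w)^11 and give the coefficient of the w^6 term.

112266

The general term is C(11,j)·(3)^j·(w)^(11-j); the w^6 term has j = 5.
C(11,5) = 462.
Coefficient = C(11,5) · 3^5 = 462 · 243 = 112266.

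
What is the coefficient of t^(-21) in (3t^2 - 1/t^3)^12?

-5940

General term: C(12,j)·(3t^2)^j·(-1/t^3)^(12-j), with t-exponent 2j − 3(12−j) = 5j − 36.
Set 5j − 36 = -21: j = 3.
C(12,3) = 220; 3^3 = 27; (-1)^9 = -1.
Coefficient = 220 · 27 · (-1) = -5940.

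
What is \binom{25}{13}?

5200300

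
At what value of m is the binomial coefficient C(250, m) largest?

125

C(250,m) is maximized at m = 250/2 = 125.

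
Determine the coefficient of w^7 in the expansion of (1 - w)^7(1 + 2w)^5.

-99

Coefficient of w^7 = Σ_{j} C(7,j)·(-1)^j·C(5,7-j)·2^(7-j) for j from 2 to 7.
= 672 + (-2800) + 2800 + (-840) + 70 + (-1) = -99.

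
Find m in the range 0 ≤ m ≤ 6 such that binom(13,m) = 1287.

5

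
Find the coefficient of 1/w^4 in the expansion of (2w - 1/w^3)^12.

126720

General term: C(12,j)·(2w)^j·(-1/w^3)^(12-j), with w-exponent 1j − 3(12−j) = 4j − 36.
Set 4j − 36 = -4: j = 8.
C(12,8) = 495; 2^8 = 256; (-1)^4 = 1.
Coefficient = 495 · 256 · 1 = 126720.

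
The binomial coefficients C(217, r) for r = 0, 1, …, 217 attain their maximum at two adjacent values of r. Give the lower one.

108

For odd n = 217, C(217,r) peaks at r = (n−1)/2 and (n+1)/2; the lower is 108.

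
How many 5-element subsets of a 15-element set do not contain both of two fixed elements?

All 5-subsets: C(15,5) = 3003. Those containing both fixed elements: C(13,3) = 286.
3003 − 286 = 2717.

2717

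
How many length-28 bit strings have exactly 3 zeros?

3276

Choose the 3 positions: C(28,3) = 3276.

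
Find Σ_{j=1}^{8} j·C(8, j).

1024

Since j·C(8,j) = 8·C(7,j−1), the sum is 8·2^7 = 8·128 = 1024.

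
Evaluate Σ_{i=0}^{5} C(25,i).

68406

1 + 25 + 300 + 2300 + 12650 + 53130 = 68406.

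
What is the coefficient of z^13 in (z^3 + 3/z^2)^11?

26730

General term: C(11,j)·(z^3)^j·(3/z^2)^(11-j), with z-exponent 3j − 2(11−j) = 5j − 22.
Set 5j − 22 = 13: j = 7.
C(11,7) = 330; 1^7 = 1; 3^4 = 81.
Coefficient = 330 · 1 · 81 = 26730.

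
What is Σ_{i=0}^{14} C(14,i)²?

Σ C(14,i)² is the coefficient of x^14 in (1+x)^14(1+x)^14 = (1+x)^28, i.e. C(28,14) = 40116600.

40116600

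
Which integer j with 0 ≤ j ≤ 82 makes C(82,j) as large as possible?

C(82,j) is maximized at j = 82/2 = 41.

41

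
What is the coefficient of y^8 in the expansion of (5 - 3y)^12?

The general term is C(12,j)·(5)^j·(-3y)^(12-j); the y^8 term has j = 4.
C(12,4) = 495.
Coefficient = C(12,4) · 5^4 · (-3)^8 = 495 · 625 · 6561 = 2029809375.

2029809375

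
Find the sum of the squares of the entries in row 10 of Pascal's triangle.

184756

Σ C(10,i)² is the coefficient of x^10 in (1+x)^10(1+x)^10 = (1+x)^20, i.e. C(20,10) = 184756.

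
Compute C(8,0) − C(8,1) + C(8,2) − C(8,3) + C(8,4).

35

The partial alternating sum Σ_{k=0}^{4} (−1)^k C(8,k) = (−1)^4 C(7,4) = 35.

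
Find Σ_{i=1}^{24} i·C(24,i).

201326592

Differentiating (1+x)^24 and setting x=1: Σ i·C(24,i) = 24·2^23 = 201326592.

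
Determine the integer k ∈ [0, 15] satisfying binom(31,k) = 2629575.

C(31,k) increases on 0 ≤ k ≤ 15. C(31,6) = 736281 and C(31,7) = 2629575, so k = 7.

7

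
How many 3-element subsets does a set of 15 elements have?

455

C(15,3) = (15·14·13) / 3! = 2730 / 6 = 455.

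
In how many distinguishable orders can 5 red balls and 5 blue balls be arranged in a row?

Choose positions for the red balls: C(10,5) = 252.

252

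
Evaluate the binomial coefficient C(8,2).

28

C(8,2) = (8·7) / 2! = 56 / 2 = 28.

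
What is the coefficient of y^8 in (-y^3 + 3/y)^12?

General term: C(12,j)·(-y^3)^j·(3/y)^(12-j), with y-exponent 3j − 1(12−j) = 4j − 12.
Set 4j − 12 = 8: j = 5.
C(12,5) = 792; (-1)^5 = -1; 3^7 = 2187.
Coefficient = 792 · (-1) · 2187 = -1732104.

-1732104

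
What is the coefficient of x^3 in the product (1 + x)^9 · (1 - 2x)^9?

60

Coefficient of x^3 = Σ_{j} C(9,j)·1^j·C(9,3-j)·(-2)^(3-j) for j from 0 to 3.
= (-672) + 1296 + (-648) + 84 = 60.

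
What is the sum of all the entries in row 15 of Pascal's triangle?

The entries of row 15 sum to 2^15 = 32768.

32768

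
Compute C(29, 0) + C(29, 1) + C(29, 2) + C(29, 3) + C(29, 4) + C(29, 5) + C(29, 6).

621616

1 + 29 + 406 + 3654 + 23751 + 118755 + 475020 = 621616.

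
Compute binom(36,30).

1947792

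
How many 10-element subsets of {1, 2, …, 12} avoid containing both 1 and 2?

All 10-subsets: C(12,10) = 66. Those containing both fixed elements: C(10,8) = 45.
66 − 45 = 21.

21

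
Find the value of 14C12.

91

C(14,12) = C(14,2) by symmetry.
C(14,2) = (14·13) / 2! = 182 / 2 = 91.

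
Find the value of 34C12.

C(34,12) = (34·33·32·31·30·29·28·27·26·25·24·23) / 12! = 262662462526464000 / 479001600 = 548354040.

548354040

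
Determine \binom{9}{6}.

C(9,6) = C(9,3) by symmetry.
C(9,3) = (9·8·7) / 3! = 504 / 6 = 84.

84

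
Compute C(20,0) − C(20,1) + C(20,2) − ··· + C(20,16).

969

The partial alternating sum Σ_{k=0}^{16} (−1)^k C(20,k) = (−1)^16 C(19,16) = 969.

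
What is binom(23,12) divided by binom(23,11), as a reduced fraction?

C(n,k+1)/C(n,k) = (n−k)/(k+1) = (23−11)/(11+1) = 12/12 = 1.

1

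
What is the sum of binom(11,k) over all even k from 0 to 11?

1024

Half of (1+1)^11 + (1−1)^11 gives the even-index sum: 2^10 = 1024.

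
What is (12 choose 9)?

220

C(12,9) = C(12,3) by symmetry.
C(12,3) = (12·11·10) / 3! = 1320 / 6 = 220.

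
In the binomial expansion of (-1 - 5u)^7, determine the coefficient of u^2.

-525

The general term is C(7,j)·(-1)^j·(-5u)^(7-j); the u^2 term has j = 5.
C(7,5) = 21.
Coefficient = C(7,5) · (-1)^5 · (-5)^2 = 21 · (-1) · 25 = -525.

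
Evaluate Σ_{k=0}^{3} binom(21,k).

1 + 21 + 210 + 1330 = 1562.

1562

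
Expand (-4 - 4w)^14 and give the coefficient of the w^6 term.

806111674368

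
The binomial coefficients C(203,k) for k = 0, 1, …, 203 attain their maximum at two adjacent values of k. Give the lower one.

101

For odd n = 203, C(203,k) peaks at k = (n−1)/2 and (n+1)/2; the lower is 101.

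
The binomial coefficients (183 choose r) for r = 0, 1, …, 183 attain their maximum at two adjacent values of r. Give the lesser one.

For odd n = 183, C(183,r) peaks at r = (n−1)/2 and (n+1)/2; the lesser is 91.

91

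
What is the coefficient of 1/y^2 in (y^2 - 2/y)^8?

General term: C(8,j)·(y^2)^j·(-2/y)^(8-j), with y-exponent 2j − 1(8−j) = 3j − 8.
Set 3j − 8 = -2: j = 2.
C(8,2) = 28; 1^2 = 1; (-2)^6 = 64.
Coefficient = 28 · 1 · 64 = 1792.

1792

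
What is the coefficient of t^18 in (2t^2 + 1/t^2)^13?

159744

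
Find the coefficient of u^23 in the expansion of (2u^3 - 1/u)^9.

-2304

General term: C(9,j)·(2u^3)^j·(-1/u)^(9-j), with u-exponent 3j − 1(9−j) = 4j − 9.
Set 4j − 9 = 23: j = 8.
C(9,8) = 9; 2^8 = 256; (-1)^1 = -1.
Coefficient = 9 · 256 · (-1) = -2304.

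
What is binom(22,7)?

C(22,7) = (22·21·20·19·18·17·16) / 7! = 859541760 / 5040 = 170544.

170544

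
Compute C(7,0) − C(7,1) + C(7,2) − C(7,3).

The partial alternating sum Σ_{k=0}^{3} (−1)^k C(7,k) = (−1)^3 C(6,3) = -20.

-20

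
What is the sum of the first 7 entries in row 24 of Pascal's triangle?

1 + 24 + 276 + 2024 + 10626 + 42504 + 134596 = 190051.

190051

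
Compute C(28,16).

30421755

C(28,16) = C(28,12) by symmetry.
C(28,12) = (28·27·26·25·24·23·22·21·20·19·18·17) / 12! = 14572069319808000 / 479001600 = 30421755.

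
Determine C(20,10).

C(20,10) = (20·19·18·17·16·15·14·13·12·11) / 10! = 670442572800 / 3628800 = 184756.

184756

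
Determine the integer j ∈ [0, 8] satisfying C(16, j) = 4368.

5

C(16,j) increases on 0 ≤ j ≤ 8. C(16,4) = 1820 and C(16,5) = 4368, so j = 5.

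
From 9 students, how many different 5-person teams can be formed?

This is C(9,5) = 126.

126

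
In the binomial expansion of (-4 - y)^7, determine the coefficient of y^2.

The general term is C(7,j)·(-4)^j·(-y)^(7-j); the y^2 term has j = 5.
C(7,5) = 21.
Coefficient = C(7,5) · (-4)^5 = 21 · (-1024) = -21504.

-21504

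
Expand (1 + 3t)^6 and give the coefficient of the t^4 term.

The general term is C(6,j)·(1)^j·(3t)^(6-j); the t^4 term has j = 2.
C(6,2) = 15.
Coefficient = C(6,2) · 3^4 = 15 · 81 = 1215.

1215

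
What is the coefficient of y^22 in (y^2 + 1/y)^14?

General term: C(14,j)·(y^2)^j·(1/y)^(14-j), with y-exponent 2j − 1(14−j) = 3j − 14.
Set 3j − 14 = 22: j = 12.
C(14,12) = 91; 1^12 = 1; 1^2 = 1.
Coefficient = 91 · 1 · 1 = 91.

91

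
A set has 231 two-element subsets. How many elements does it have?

n(n−1)/2 = 231 ⇒ n(n−1) = 462. Since 22·21 = 462, n = 22.

22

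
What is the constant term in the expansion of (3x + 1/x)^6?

540

General term: C(6,j)·(3x)^j·(1/x)^(6-j), with x-exponent 1j − 1(6−j) = 2j − 6.
Set 2j − 6 = 0: j = 3.
C(6,3) = 20; 3^3 = 27; 1^3 = 1.
Coefficient = 20 · 27 · 1 = 540.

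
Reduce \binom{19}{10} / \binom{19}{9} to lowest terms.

1

C(n,k+1)/C(n,k) = (n−k)/(k+1) = (19−9)/(9+1) = 10/10 = 1.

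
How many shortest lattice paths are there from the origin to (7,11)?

Each path is a sequence of 18 steps with 7 rights: C(18,7) = 31824.

31824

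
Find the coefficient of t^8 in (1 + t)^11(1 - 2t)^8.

1125

Coefficient of t^8 = Σ_{j} C(11,j)·1^j·C(8,8-j)·(-2)^(8-j) for j from 0 to 8.
= 256 + (-11264) + 98560 + (-295680) + 369600 + (-206976) + 51744 + (-5280) + 165 = 1125.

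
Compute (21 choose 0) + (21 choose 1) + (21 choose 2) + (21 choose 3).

1562

1 + 21 + 210 + 1330 = 1562.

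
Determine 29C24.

118755

C(29,24) = C(29,5) by symmetry.
C(29,5) = (29·28·27·26·25) / 5! = 14250600 / 120 = 118755.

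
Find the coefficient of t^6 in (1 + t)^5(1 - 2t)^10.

-2000

Coefficient of t^6 = Σ_{j} C(5,j)·1^j·C(10,6-j)·(-2)^(6-j) for j from 0 to 5.
= 13440 + (-40320) + 33600 + (-9600) + 900 + (-20) = -2000.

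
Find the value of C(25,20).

53130

C(25,20) = C(25,5) by symmetry.
C(25,5) = (25·24·23·22·21) / 5! = 6375600 / 120 = 53130.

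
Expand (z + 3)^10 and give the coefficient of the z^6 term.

17010

The general term is C(10,j)·(z)^j·(3)^(10-j); the z^6 term has j = 6.
C(10,6) = 210.
Coefficient = C(10,6) · 3^4 = 210 · 81 = 17010.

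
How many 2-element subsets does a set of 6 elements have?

15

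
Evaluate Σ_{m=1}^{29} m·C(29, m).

Since m·C(29,m) = 29·C(28,m−1), the sum is 29·2^28 = 29·268435456 = 7784628224.

7784628224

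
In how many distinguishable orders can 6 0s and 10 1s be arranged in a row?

8008

Choose positions for the 0s: C(16,6) = 8008.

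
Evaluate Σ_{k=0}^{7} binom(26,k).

1 + 26 + 325 + 2600 + 14950 + 65780 + 230230 + 657800 = 971712.

971712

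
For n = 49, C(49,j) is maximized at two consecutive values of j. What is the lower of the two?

For odd n = 49, C(49,j) peaks at j = (n−1)/2 and (n+1)/2; the lower is 24.

24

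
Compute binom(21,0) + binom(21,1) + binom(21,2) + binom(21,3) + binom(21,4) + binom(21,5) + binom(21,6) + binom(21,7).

1 + 21 + 210 + 1330 + 5985 + 20349 + 54264 + 116280 = 198440.

198440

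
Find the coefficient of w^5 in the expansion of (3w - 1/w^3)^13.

13817466

General term: C(13,j)·(3w)^j·(-1/w^3)^(13-j), with w-exponent 1j − 3(13−j) = 4j − 39.
Set 4j − 39 = 5: j = 11.
C(13,11) = 78; 3^11 = 177147; (-1)^2 = 1.
Coefficient = 78 · 177147 · 1 = 13817466.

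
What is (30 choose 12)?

86493225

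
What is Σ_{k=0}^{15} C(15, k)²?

155117520

Σ C(15,k)² is the coefficient of x^15 in (1+x)^15(1+x)^15 = (1+x)^30, i.e. C(30,15) = 155117520.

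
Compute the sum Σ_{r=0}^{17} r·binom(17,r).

1114112

Since r·C(17,r) = 17·C(16,r−1), the sum is 17·2^16 = 17·65536 = 1114112.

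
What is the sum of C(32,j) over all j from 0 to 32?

Setting x = 1 in (1+x)^32 gives Σ C(32,j) = 2^32 = 4294967296.

4294967296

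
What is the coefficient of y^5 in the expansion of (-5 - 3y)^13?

The general term is C(13,j)·(-5)^j·(-3y)^(13-j); the y^5 term has j = 8.
C(13,8) = 1287.
Coefficient = C(13,8) · (-5)^8 · (-3)^5 = 1287 · 390625 · (-243) = -122164453125.

-122164453125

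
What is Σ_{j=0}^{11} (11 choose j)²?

Σ C(11,j)² is the coefficient of x^11 in (1+x)^11(1+x)^11 = (1+x)^22, i.e. C(22,11) = 705432.

705432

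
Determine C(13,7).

1716

C(13,7) = C(13,6) by symmetry.
C(13,6) = (13·12·11·10·9·8) / 6! = 1235520 / 720 = 1716.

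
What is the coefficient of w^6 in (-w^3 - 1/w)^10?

210

General term: C(10,j)·(-w^3)^j·(-1/w)^(10-j), with w-exponent 3j − 1(10−j) = 4j − 10.
Set 4j − 10 = 6: j = 4.
C(10,4) = 210; (-1)^4 = 1; (-1)^6 = 1.
Coefficient = 210 · 1 · 1 = 210.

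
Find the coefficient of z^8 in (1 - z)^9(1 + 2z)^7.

Coefficient of z^8 = Σ_{j} C(9,j)·(-1)^j·C(7,8-j)·2^(8-j) for j from 1 to 8.
= (-1152) + 16128 + (-56448) + 70560 + (-35280) + 7056 + (-504) + 9 = 369.

369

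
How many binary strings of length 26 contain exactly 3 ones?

Choose the 3 positions: C(26,3) = 2600.

2600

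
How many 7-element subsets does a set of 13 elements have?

1716

C(13,7) = C(13,6) by symmetry.
C(13,6) = (13·12·11·10·9·8) / 6! = 1235520 / 720 = 1716.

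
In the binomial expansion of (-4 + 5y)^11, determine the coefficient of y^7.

The general term is C(11,j)·(-4)^j·(5y)^(11-j); the y^7 term has j = 4.
C(11,4) = 330.
Coefficient = C(11,4) · (-4)^4 · 5^7 = 330 · 256 · 78125 = 6600000000.

6600000000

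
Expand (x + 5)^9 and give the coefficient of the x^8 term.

45

The general term is C(9,j)·(x)^j·(5)^(9-j); the x^8 term has j = 8.
C(9,8) = 9.
Coefficient = C(9,8) · 5^1 = 9 · 5 = 45.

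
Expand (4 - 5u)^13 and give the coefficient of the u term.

The general term is C(13,j)·(4)^j·(-5u)^(13-j); the u^1 term has j = 12.
C(13,12) = 13.
Coefficient = C(13,12) · 4^12 · (-5)^1 = 13 · 16777216 · (-5) = -1090519040.

-1090519040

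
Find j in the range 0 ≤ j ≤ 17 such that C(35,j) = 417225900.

11

C(35,j) increases on 0 ≤ j ≤ 17. C(35,10) = 183579396 and C(35,11) = 417225900, so j = 11.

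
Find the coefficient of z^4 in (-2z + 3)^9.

489888

The general term is C(9,j)·(-2z)^j·(3)^(9-j); the z^4 term has j = 4.
C(9,4) = 126.
Coefficient = C(9,4) · (-2)^4 · 3^5 = 126 · 16 · 243 = 489888.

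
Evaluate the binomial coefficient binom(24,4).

C(24,4) = (24·23·22·21) / 4! = 255024 / 24 = 10626.

10626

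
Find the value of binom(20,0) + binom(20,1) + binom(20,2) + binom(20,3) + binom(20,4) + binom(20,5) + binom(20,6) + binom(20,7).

1 + 20 + 190 + 1140 + 4845 + 15504 + 38760 + 77520 = 137980.

137980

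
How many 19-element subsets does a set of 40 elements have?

C(40,19) = (40·39·38·37·36·35·34·33·32·31·30·29·28·27·26·25·24·23·22) / 19! = 15969861751731289590988800000 / 121645100408832000 = 131282408400.

131282408400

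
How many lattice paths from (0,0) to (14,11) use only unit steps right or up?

4457400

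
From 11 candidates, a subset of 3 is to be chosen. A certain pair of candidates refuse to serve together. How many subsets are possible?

156

All 3-subsets: C(11,3) = 165. Those containing both fixed elements: C(9,1) = 9.
165 − 9 = 156.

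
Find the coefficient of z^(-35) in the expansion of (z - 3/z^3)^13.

6908733

General term: C(13,j)·(z)^j·(-3/z^3)^(13-j), with z-exponent 1j − 3(13−j) = 4j − 39.
Set 4j − 39 = -35: j = 1.
C(13,1) = 13; 1^1 = 1; (-3)^12 = 531441.
Coefficient = 13 · 1 · 531441 = 6908733.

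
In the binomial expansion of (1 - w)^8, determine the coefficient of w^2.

The general term is C(8,j)·(1)^j·(-w)^(8-j); the w^2 term has j = 6.
C(8,6) = 28.
Coefficient = C(8,6) = 28.

28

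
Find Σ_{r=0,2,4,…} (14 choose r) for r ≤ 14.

Even-r terms of row 14 sum to 2^13 = 8192.

8192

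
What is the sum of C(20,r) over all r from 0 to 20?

The entries of row 20 sum to 2^20 = 1048576.

1048576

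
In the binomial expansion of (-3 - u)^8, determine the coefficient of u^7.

The general term is C(8,j)·(-3)^j·(-u)^(8-j); the u^7 term has j = 1.
C(8,1) = 8.
Coefficient = C(8,1) · (-3)^1 · (-1)^7 = 8 · (-3) · (-1) = 24.

24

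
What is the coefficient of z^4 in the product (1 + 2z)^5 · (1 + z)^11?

5140

Coefficient of z^4 = Σ_{j} C(5,j)·2^j·C(11,4-j)·1^(4-j) for j from 0 to 4.
= 330 + 1650 + 2200 + 880 + 80 = 5140.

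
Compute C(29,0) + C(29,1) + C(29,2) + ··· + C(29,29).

536870912

Setting x = 1 in (1+x)^29 gives Σ C(29,i) = 2^29 = 536870912.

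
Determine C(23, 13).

C(23,13) = C(23,10) by symmetry.
C(23,10) = (23·22·21·20·19·18·17·16·15·14) / 10! = 4151586700800 / 3628800 = 1144066.

1144066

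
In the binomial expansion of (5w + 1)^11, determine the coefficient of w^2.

The general term is C(11,j)·(5w)^j·(1)^(11-j); the w^2 term has j = 2.
C(11,2) = 55.
Coefficient = C(11,2) · 5^2 = 55 · 25 = 1375.

1375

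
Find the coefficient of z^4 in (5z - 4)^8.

11200000

The general term is C(8,j)·(5z)^j·(-4)^(8-j); the z^4 term has j = 4.
C(8,4) = 70.
Coefficient = C(8,4) · 5^4 · (-4)^4 = 70 · 625 · 256 = 11200000.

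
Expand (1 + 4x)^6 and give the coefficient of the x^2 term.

The general term is C(6,j)·(1)^j·(4x)^(6-j); the x^2 term has j = 4.
C(6,4) = 15.
Coefficient = C(6,4) · 4^2 = 15 · 16 = 240.

240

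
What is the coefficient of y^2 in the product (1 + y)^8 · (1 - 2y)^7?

Coefficient of y^2 = Σ_{j} C(8,j)·1^j·C(7,2-j)·(-2)^(2-j) for j from 0 to 2.
= 84 + (-112) + 28 = 0.

0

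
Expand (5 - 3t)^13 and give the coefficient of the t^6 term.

The general term is C(13,j)·(5)^j·(-3t)^(13-j); the t^6 term has j = 7.
C(13,7) = 1716.
Coefficient = C(13,7) · 5^7 · (-3)^6 = 1716 · 78125 · 729 = 97731562500.

97731562500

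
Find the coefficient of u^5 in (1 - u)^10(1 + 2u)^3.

Coefficient of u^5 = Σ_{j} C(10,j)·(-1)^j·C(3,5-j)·2^(5-j) for j from 2 to 5.
= 360 + (-1440) + 1260 + (-252) = -72.

-72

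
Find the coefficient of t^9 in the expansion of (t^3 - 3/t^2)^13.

1250964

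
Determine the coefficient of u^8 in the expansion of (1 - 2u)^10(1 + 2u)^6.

Coefficient of u^8 = Σ_{j} C(10,j)·(-2)^j·C(6,8-j)·2^(8-j) for j from 2 to 8.
= 11520 + (-184320) + 806400 + (-1290240) + 806400 + (-184320) + 11520 = -23040.

-23040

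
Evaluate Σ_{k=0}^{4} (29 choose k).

27841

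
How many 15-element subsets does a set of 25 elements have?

3268760

C(25,15) = C(25,10) by symmetry.
C(25,10) = (25·24·23·22·21·20·19·18·17·16) / 10! = 11861676288000 / 3628800 = 3268760.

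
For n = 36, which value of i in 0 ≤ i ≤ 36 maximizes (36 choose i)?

18

C(36,i) is maximized at i = 36/2 = 18.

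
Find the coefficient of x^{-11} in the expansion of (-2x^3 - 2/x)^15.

-491520

General term: C(15,j)·(-2x^3)^j·(-2/x)^(15-j), with x-exponent 3j − 1(15−j) = 4j − 15.
Set 4j − 15 = -11: j = 1.
C(15,1) = 15; (-2)^1 = -2; (-2)^14 = 16384.
Coefficient = 15 · (-2) · 16384 = -491520.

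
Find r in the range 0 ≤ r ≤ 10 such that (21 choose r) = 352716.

10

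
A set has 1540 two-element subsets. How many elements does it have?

n(n−1)/2 = 1540 ⇒ n(n−1) = 3080. Since 56·55 = 3080, n = 56.

56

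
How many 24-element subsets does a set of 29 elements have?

118755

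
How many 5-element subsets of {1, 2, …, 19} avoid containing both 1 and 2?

All 5-subsets: C(19,5) = 11628. Those containing both fixed elements: C(17,3) = 680.
11628 − 680 = 10948.

10948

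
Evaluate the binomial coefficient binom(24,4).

10626

C(24,4) = (24·23·22·21) / 4! = 255024 / 24 = 10626.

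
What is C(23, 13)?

1144066

C(23,13) = C(23,10) by symmetry.
C(23,10) = (23·22·21·20·19·18·17·16·15·14) / 10! = 4151586700800 / 3628800 = 1144066.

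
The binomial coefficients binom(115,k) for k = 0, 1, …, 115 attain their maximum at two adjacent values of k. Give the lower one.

For odd n = 115, C(115,k) peaks at k = (n−1)/2 and (n+1)/2; the lower is 57.

57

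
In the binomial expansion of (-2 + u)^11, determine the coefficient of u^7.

5280

The general term is C(11,j)·(-2)^j·(u)^(11-j); the u^7 term has j = 4.
C(11,4) = 330.
Coefficient = C(11,4) · (-2)^4 = 330 · 16 = 5280.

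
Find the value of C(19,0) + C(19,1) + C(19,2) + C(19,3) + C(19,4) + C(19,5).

1 + 19 + 171 + 969 + 3876 + 11628 = 16664.

16664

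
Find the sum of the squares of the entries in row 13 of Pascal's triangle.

By Vandermonde's identity, Σ C(13,k)² = C(26,13) = 10400600.

10400600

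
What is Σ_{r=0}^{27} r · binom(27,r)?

Differentiating (1+x)^27 and setting x=1: Σ r·C(27,r) = 27·2^26 = 1811939328.

1811939328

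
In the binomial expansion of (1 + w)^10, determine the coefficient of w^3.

120

The general term is C(10,j)·(1)^j·(w)^(10-j); the w^3 term has j = 7.
C(10,7) = 120.
Coefficient = C(10,7) = 120.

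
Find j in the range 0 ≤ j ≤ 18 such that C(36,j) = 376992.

5

C(36,j) increases on 0 ≤ j ≤ 18. C(36,4) = 58905 and C(36,5) = 376992, so j = 5.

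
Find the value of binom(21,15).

54264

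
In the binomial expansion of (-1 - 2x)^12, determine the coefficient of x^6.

59136

The general term is C(12,j)·(-1)^j·(-2x)^(12-j); the x^6 term has j = 6.
C(12,6) = 924.
Coefficient = C(12,6) · (-2)^6 = 924 · 64 = 59136.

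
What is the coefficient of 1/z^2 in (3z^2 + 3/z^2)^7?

76545

General term: C(7,j)·(3z^2)^j·(3/z^2)^(7-j), with z-exponent 2j − 2(7−j) = 4j − 14.
Set 4j − 14 = -2: j = 3.
C(7,3) = 35; 3^3 = 27; 3^4 = 81.
Coefficient = 35 · 27 · 81 = 76545.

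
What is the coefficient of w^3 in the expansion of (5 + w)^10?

The general term is C(10,j)·(5)^j·(w)^(10-j); the w^3 term has j = 7.
C(10,7) = 120.
Coefficient = C(10,7) · 5^7 = 120 · 78125 = 9375000.

9375000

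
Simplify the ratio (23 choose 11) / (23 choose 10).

13/11

C(n,k+1)/C(n,k) = (n−k)/(k+1) = (23−10)/(10+1) = 13/11.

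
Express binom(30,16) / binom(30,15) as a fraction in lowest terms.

C(n,k+1)/C(n,k) = (n−k)/(k+1) = (30−15)/(15+1) = 15/16.

15/16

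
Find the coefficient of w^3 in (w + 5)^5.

250

The general term is C(5,j)·(w)^j·(5)^(5-j); the w^3 term has j = 3.
C(5,3) = 10.
Coefficient = C(5,3) · 5^2 = 10 · 25 = 250.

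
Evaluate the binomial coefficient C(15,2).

105

C(15,2) = (15·14) / 2! = 210 / 2 = 105.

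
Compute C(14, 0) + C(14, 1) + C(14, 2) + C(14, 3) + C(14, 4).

1471

1 + 14 + 91 + 364 + 1001 = 1471.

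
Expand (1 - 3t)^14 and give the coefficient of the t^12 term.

The general term is C(14,j)·(1)^j·(-3t)^(14-j); the t^12 term has j = 2.
C(14,2) = 91.
Coefficient = C(14,2) · (-3)^12 = 91 · 531441 = 48361131.

48361131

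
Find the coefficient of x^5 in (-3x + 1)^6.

The general term is C(6,j)·(-3x)^j·(1)^(6-j); the x^5 term has j = 5.
C(6,5) = 6.
Coefficient = C(6,5) · (-3)^5 = 6 · (-243) = -1458.

-1458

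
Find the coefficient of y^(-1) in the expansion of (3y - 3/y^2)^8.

-367416

General term: C(8,j)·(3y)^j·(-3/y^2)^(8-j), with y-exponent 1j − 2(8−j) = 3j − 16.
Set 3j − 16 = -1: j = 5.
C(8,5) = 56; 3^5 = 243; (-3)^3 = -27.
Coefficient = 56 · 243 · (-27) = -367416.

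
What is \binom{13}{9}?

C(13,9) = C(13,4) by symmetry.
C(13,4) = (13·12·11·10) / 4! = 17160 / 24 = 715.

715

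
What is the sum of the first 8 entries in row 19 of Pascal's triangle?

94184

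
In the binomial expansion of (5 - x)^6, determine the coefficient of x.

The general term is C(6,j)·(5)^j·(-x)^(6-j); the x^1 term has j = 5.
C(6,5) = 6.
Coefficient = C(6,5) · 5^5 · (-1)^1 = 6 · 3125 · (-1) = -18750.

-18750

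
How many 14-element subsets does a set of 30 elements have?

C(30,14) = (30·29·28·27·26·25·24·23·22·21·20·19·18·17) / 14! = 12677700308232960000 / 87178291200 = 145422675.

145422675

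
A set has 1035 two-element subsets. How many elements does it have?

46

n(n−1)/2 = 1035 ⇒ n(n−1) = 2070. Since 46·45 = 2070, n = 46.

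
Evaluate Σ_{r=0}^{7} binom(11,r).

1 + 11 + 55 + 165 + 330 + 462 + 462 + 330 = 1816.

1816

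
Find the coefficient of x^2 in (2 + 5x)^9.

The general term is C(9,j)·(2)^j·(5x)^(9-j); the x^2 term has j = 7.
C(9,7) = 36.
Coefficient = C(9,7) · 2^7 · 5^2 = 36 · 128 · 25 = 115200.

115200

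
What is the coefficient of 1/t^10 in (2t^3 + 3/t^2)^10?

1180980

General term: C(10,j)·(2t^3)^j·(3/t^2)^(10-j), with t-exponent 3j − 2(10−j) = 5j − 20.
Set 5j − 20 = -10: j = 2.
C(10,2) = 45; 2^2 = 4; 3^8 = 6561.
Coefficient = 45 · 4 · 6561 = 1180980.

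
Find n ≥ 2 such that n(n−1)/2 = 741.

39

n(n−1)/2 = 741 ⇒ n(n−1) = 1482. Since 39·38 = 1482, n = 39.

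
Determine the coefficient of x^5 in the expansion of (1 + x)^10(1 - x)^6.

Coefficient of x^5 = Σ_{j} C(10,j)·1^j·C(6,5-j)·(-1)^(5-j) for j from 0 to 5.
= (-6) + 150 + (-900) + 1800 + (-1260) + 252 = 36.

36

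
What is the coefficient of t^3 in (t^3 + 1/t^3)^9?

126

General term: C(9,j)·(t^3)^j·(1/t^3)^(9-j), with t-exponent 3j − 3(9−j) = 6j − 27.
Set 6j − 27 = 3: j = 5.
C(9,5) = 126; 1^5 = 1; 1^4 = 1.
Coefficient = 126 · 1 · 1 = 126.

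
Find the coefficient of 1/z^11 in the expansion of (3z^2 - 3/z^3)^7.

-45927

General term: C(7,j)·(3z^2)^j·(-3/z^3)^(7-j), with z-exponent 2j − 3(7−j) = 5j − 21.
Set 5j − 21 = -11: j = 2.
C(7,2) = 21; 3^2 = 9; (-3)^5 = -243.
Coefficient = 21 · 9 · (-243) = -45927.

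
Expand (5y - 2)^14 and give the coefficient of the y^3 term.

-93184000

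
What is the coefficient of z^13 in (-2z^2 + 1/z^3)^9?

General term: C(9,j)·(-2z^2)^j·(1/z^3)^(9-j), with z-exponent 2j − 3(9−j) = 5j − 27.
Set 5j − 27 = 13: j = 8.
C(9,8) = 9; (-2)^8 = 256; 1^1 = 1.
Coefficient = 9 · 256 · 1 = 2304.

2304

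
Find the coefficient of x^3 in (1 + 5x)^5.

1250

The general term is C(5,j)·(1)^j·(5x)^(5-j); the x^3 term has j = 2.
C(5,2) = 10.
Coefficient = C(5,2) · 5^3 = 10 · 125 = 1250.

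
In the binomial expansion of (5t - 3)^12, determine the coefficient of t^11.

The general term is C(12,j)·(5t)^j·(-3)^(12-j); the t^11 term has j = 11.
C(12,11) = 12.
Coefficient = C(12,11) · 5^11 · (-3)^1 = 12 · 48828125 · (-3) = -1757812500.

-1757812500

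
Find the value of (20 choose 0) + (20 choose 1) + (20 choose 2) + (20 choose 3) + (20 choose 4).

1 + 20 + 190 + 1140 + 4845 = 6196.

6196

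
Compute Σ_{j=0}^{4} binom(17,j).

3214

1 + 17 + 136 + 680 + 2380 = 3214.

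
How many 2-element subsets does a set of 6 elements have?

15

C(6,2) = (6·5) / 2! = 30 / 2 = 15.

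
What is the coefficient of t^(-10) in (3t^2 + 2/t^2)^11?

1140480

General term: C(11,j)·(3t^2)^j·(2/t^2)^(11-j), with t-exponent 2j − 2(11−j) = 4j − 22.
Set 4j − 22 = -10: j = 3.
C(11,3) = 165; 3^3 = 27; 2^8 = 256.
Coefficient = 165 · 27 · 256 = 1140480.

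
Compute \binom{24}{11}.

C(24,11) = (24·23·22·21·20·19·18·17·16·15·14) / 11! = 99638080819200 / 39916800 = 2496144.

2496144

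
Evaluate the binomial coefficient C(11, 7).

C(11,7) = C(11,4) by symmetry.
C(11,4) = (11·10·9·8) / 4! = 7920 / 24 = 330.

330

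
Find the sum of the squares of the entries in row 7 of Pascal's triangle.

3432

By Vandermonde's identity, Σ C(7,k)² = C(14,7) = 3432.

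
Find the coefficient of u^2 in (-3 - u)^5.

-270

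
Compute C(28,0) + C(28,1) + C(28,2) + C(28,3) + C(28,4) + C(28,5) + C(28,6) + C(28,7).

1683218

1 + 28 + 378 + 3276 + 20475 + 98280 + 376740 + 1184040 = 1683218.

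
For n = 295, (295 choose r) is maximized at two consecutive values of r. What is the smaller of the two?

For odd n = 295, C(295,r) peaks at r = (n−1)/2 and (n+1)/2; the smaller is 147.

147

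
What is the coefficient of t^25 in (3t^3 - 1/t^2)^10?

General term: C(10,j)·(3t^3)^j·(-1/t^2)^(10-j), with t-exponent 3j − 2(10−j) = 5j − 20.
Set 5j − 20 = 25: j = 9.
C(10,9) = 10; 3^9 = 19683; (-1)^1 = -1.
Coefficient = 10 · 19683 · (-1) = -196830.

-196830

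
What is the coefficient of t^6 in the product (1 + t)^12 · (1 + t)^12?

134596

Coefficient of t^6 = Σ_{j} C(12,j)·C(12,6-j) for j from 0 to 6.
= 924 + 9504 + 32670 + 48400 + 32670 + 9504 + 924 = 134596.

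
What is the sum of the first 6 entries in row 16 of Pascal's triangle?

6885

1 + 16 + 120 + 560 + 1820 + 4368 = 6885.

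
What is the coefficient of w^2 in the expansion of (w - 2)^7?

The general term is C(7,j)·(w)^j·(-2)^(7-j); the w^2 term has j = 2.
C(7,2) = 21.
Coefficient = C(7,2) · (-2)^5 = 21 · (-32) = -672.

-672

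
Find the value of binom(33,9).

38567100

C(33,9) = (33·32·31·30·29·28·27·26·25) / 9! = 13995229248000 / 362880 = 38567100.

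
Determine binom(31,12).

C(31,12) = (31·30·29·28·27·26·25·24·23·22·21·20) / 12! = 67596957267840000 / 479001600 = 141120525.

141120525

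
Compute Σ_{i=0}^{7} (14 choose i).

9908

1 + 14 + 91 + 364 + 1001 + 2002 + 3003 + 3432 = 9908.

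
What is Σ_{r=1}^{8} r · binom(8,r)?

1024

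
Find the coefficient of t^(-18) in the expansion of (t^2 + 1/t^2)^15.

455

General term: C(15,j)·(t^2)^j·(1/t^2)^(15-j), with t-exponent 2j − 2(15−j) = 4j − 30.
Set 4j − 30 = -18: j = 3.
C(15,3) = 455; 1^3 = 1; 1^12 = 1.
Coefficient = 455 · 1 · 1 = 455.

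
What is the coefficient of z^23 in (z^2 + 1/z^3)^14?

14

General term: C(14,j)·(z^2)^j·(1/z^3)^(14-j), with z-exponent 2j − 3(14−j) = 5j − 42.
Set 5j − 42 = 23: j = 13.
C(14,13) = 14; 1^13 = 1; 1^1 = 1.
Coefficient = 14 · 1 · 1 = 14.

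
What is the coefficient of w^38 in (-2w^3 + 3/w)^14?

-344064

General term: C(14,j)·(-2w^3)^j·(3/w)^(14-j), with w-exponent 3j − 1(14−j) = 4j − 14.
Set 4j − 14 = 38: j = 13.
C(14,13) = 14; (-2)^13 = -8192; 3^1 = 3.
Coefficient = 14 · (-8192) · 3 = -344064.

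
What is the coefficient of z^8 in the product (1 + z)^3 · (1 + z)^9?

495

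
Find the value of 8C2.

28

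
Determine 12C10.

C(12,10) = C(12,2) by symmetry.
C(12,2) = (12·11) / 2! = 132 / 2 = 66.

66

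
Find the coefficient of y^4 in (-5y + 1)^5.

The general term is C(5,j)·(-5y)^j·(1)^(5-j); the y^4 term has j = 4.
C(5,4) = 5.
Coefficient = C(5,4) · (-5)^4 = 5 · 625 = 3125.

3125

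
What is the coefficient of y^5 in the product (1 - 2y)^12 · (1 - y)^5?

-85305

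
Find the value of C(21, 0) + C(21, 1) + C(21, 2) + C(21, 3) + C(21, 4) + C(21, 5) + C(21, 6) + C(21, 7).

1 + 21 + 210 + 1330 + 5985 + 20349 + 54264 + 116280 = 198440.

198440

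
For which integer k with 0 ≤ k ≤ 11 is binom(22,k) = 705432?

C(22,k) increases on 0 ≤ k ≤ 11. C(22,10) = 646646 and C(22,11) = 705432, so k = 11.

11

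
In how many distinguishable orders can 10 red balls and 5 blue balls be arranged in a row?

3003

Choose positions for the red balls: C(15,10) = 3003.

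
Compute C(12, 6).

924

C(12,6) = (12·11·10·9·8·7) / 6! = 665280 / 720 = 924.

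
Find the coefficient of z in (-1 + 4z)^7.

28

The general term is C(7,j)·(-1)^j·(4z)^(7-j); the z^1 term has j = 6.
C(7,6) = 7.
Coefficient = C(7,6) · 4^1 = 7 · 4 = 28.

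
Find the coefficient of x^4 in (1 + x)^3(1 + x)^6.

126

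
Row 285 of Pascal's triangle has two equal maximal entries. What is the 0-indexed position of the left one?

For odd n = 285, C(285,m) peaks at m = (n−1)/2 and (n+1)/2; the smaller is 142.

142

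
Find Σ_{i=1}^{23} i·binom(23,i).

96468992

Since i·C(23,i) = 23·C(22,i−1), the sum is 23·2^22 = 23·4194304 = 96468992.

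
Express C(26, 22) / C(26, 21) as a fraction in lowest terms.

5/22

C(n,k+1)/C(n,k) = (n−k)/(k+1) = (26−21)/(21+1) = 5/22.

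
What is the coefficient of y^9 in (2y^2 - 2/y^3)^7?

-896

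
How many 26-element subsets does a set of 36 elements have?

C(36,26) = C(36,10) by symmetry.
C(36,10) = (36·35·34·33·32·31·30·29·28·27) / 10! = 922393263052800 / 3628800 = 254186856.

254186856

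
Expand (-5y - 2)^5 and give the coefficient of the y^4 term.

The general term is C(5,j)·(-5y)^j·(-2)^(5-j); the y^4 term has j = 4.
C(5,4) = 5.
Coefficient = C(5,4) · (-5)^4 · (-2)^1 = 5 · 625 · (-2) = -6250.

-6250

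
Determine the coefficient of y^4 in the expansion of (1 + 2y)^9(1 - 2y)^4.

Coefficient of y^4 = Σ_{j} C(9,j)·2^j·C(4,4-j)·(-2)^(4-j) for j from 0 to 4.
= 16 + (-576) + 3456 + (-5376) + 2016 = -464.

-464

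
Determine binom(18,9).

48620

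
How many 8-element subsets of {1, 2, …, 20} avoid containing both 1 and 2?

107406

All 8-subsets: C(20,8) = 125970. Those containing both fixed elements: C(18,6) = 18564.
125970 − 18564 = 107406.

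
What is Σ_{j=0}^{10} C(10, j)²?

Σ C(10,j)² is the coefficient of x^10 in (1+x)^10(1+x)^10 = (1+x)^20, i.e. C(20,10) = 184756.

184756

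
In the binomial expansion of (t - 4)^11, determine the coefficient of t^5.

1892352

The general term is C(11,j)·(t)^j·(-4)^(11-j); the t^5 term has j = 5.
C(11,5) = 462.
Coefficient = C(11,5) · (-4)^6 = 462 · 4096 = 1892352.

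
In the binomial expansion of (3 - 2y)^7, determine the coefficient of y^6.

1344

The general term is C(7,j)·(3)^j·(-2y)^(7-j); the y^6 term has j = 1.
C(7,1) = 7.
Coefficient = C(7,1) · 3^1 · (-2)^6 = 7 · 3 · 64 = 1344.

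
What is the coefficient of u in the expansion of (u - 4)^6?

-6144

The general term is C(6,j)·(u)^j·(-4)^(6-j); the u^1 term has j = 1.
C(6,1) = 6.
Coefficient = C(6,1) · (-4)^5 = 6 · (-1024) = -6144.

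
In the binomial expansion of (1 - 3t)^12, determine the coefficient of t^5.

The general term is C(12,j)·(1)^j·(-3t)^(12-j); the t^5 term has j = 7.
C(12,7) = 792.
Coefficient = C(12,7) · (-3)^5 = 792 · (-243) = -192456.

-192456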